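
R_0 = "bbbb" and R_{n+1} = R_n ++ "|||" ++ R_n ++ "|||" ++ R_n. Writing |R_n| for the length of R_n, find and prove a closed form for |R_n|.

Claim: |R_n| = 7·3^n − 3.

Base case: |R_0| = 4, and 7·3^0 − 3 = 4.
Assume |R_m| = 7·3^m − 3.
Then |R_{m+1}| = 3|R_m| + 6 = 3(7·3^m − 3) + 6 = 7·3^{m+1} − 9 + 6 = 7·3^{m+1} − 3.
This completes the inductive step, so |R_n| = 7·3^n − 3 for all n ≥ 0.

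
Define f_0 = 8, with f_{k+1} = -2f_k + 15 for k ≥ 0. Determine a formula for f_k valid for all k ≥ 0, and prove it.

Claim: f_k = 3·(-2)^k + 5.

Base case: f_0 = 8, and 3·(-2)^0 + 5 = 3 + 5 = 8.
Assume f_r = 3·(-2)^r + 5 for some r ≥ 0.
Then f_{r+1} = -2f_r + 15 = -2·(3·(-2)^r + 5) + 15 = -6·(-2)^r − 10 + 15 = 3·(-2)^{r+1} + 5.
This completes the inductive step, so f_k = 3·(-2)^k + 5 for all k ≥ 0.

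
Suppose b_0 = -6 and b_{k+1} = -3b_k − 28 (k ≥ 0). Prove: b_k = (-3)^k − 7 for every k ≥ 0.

Base case: b_0 = -6, and (-3)^0 − 7 = 1 − 7 = -6.
Assume b_m = (-3)^m − 7 for some m ≥ 0.
Then b_{m+1} = -3b_m − 28 = -3·((-3)^m − 7) − 28 = -3·(-3)^m + 21 − 28 = (-3)^{m+1} − 7.
This completes the inductive step, so b_k = (-3)^k − 7 for all k ≥ 0.

b_k = (-3)^k − 7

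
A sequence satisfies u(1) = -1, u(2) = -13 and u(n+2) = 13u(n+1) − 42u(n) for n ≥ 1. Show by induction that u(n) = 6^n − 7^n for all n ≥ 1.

Base cases: u(1) = -1 and 6^1 − 7^1 = -1; u(2) = -13 and 6^2 − 7^2 = -13.
Assume u(j) = 6^j − 7^j for all 1 ≤ j ≤ r, where r ≥ 2.
Then u(r+1) = 13u(r) − 42u(r−1) = 13·(6^r − 7^r) − 42·(6^{r−1} − 7^{r−1}) = (13·6 − 42)6^{r−1} − (13·7 − 42)7^{r−1} = 36·6^{r−1} − 49·7^{r−1} = 6^{r+1} − 7^{r+1}.
Hence u(n) = 6^n − 7^n for every n ≥ 1, by strong induction.

u(n) = 6^n − 7^n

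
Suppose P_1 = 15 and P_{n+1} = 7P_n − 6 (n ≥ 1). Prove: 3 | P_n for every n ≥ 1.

Base case: P_1 = 15 = 3·5, so 3 | P_1.
Assume 3 | P_m, so P_m = 3t for some integer t.
Then P_{m+1} = 7P_m − 6 = 7·(3t) − 6 = 3(7t − 2), so 3 | P_{m+1}.
By induction, 3 | P_n for all n ≥ 1.

3 | P_n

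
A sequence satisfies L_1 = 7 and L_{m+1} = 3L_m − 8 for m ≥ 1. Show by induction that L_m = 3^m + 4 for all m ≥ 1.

Base case: L_1 = 7, and 3^1 + 4 = 3 + 4 = 7.
Assume L_r = 3^r + 4 for some r ≥ 1.
Then L_{r+1} = 3L_r − 8 = 3·(3^r + 4) − 8 = 3^{r+1} + 12 − 8 = 3^{r+1} + 4.
Hence L_m = 3^m + 4 for every m ≥ 1, by induction.

L_m = 3^m + 4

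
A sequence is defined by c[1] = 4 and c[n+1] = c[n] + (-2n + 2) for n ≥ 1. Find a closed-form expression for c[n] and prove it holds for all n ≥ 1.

Claim: c[n] = -n^2 + 3n + 2.

Base case: c[1] = 4, and -1^2 + 3·1 + 2 = 4.
Assume c[r] = -r^2 + 3r + 2.
Then c[r+1] = c[r] + (-2r + 2) = (-r^2 + 3r + 2) + (-2r + 2) = -r^2 + r + 4,
and -(r+1)^2 + 3·(r+1) + 2 = -r^2 + r + 4.
Hence c[n] = -n^2 + 3n + 2 for every n ≥ 1, by induction.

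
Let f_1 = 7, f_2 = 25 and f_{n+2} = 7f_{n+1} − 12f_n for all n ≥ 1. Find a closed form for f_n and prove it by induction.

Claim: f_n = 4^n + 3^n.

Base cases: f_1 = 7 and 4^1 + 3^1 = 7; f_2 = 25 and 4^2 + 3^2 = 25.
Assume f_j = 4^j + 3^j for all 1 ≤ j ≤ k, where k ≥ 2.
Then f_{k+1} = 7f_k − 12f_{k−1} = 7·(4^k + 3^k) − 12·(4^{k−1} + 3^{k−1}) = (7·4 − 12)4^{k−1} + (7·3 − 12)3^{k−1} = 16·4^{k−1} + 9·3^{k−1} = 4^{k+1} + 3^{k+1}.
So the formula holds for k+1, and by strong induction f_n = 4^n + 3^n for all n ≥ 1.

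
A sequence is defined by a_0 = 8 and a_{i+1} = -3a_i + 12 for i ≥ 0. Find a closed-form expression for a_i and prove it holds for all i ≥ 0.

Claim: a_i = 5·(-3)^i + 3.

Base case: a_0 = 8, and 5·(-3)^0 + 3 = 5 + 3 = 8.
Assume a_k = 5·(-3)^k + 3 for some k ≥ 0.
Then a_{k+1} = -3a_k + 12 = -3·(5·(-3)^k + 3) + 12 = -15·(-3)^k − 9 + 12 = 5·(-3)^{k+1} + 3.
By induction, a_i = 5·(-3)^i + 3 for all i ≥ 0.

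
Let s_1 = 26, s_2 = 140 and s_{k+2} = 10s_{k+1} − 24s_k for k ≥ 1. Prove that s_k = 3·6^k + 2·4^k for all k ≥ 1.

Base cases: s_1 = 26 and 3·6^1 + 2·4^1 = 26; s_2 = 140 and 3·6^2 + 2·4^2 = 140.
Assume s_i = 3·6^i + 2·4^i for all 1 ≤ i ≤ j, where j ≥ 2.
Then s_{j+1} = 10s_j − 24s_{j−1} = 10·(3·6^j + 2·4^j) − 24·(3·6^{j−1} + 2·4^{j−1}) = 3·(10·6 − 24)6^{j−1} + 2·(10·4 − 24)4^{j−1} = 108·6^{j−1} + 32·4^{j−1} = 3·6^{j+1} + 2·4^{j+1}.
By strong induction, s_k = 3·6^k + 2·4^k for all k ≥ 1.

s_k = 3·6^k + 2·4^k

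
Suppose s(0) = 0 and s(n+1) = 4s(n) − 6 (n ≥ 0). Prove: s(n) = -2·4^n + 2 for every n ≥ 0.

Base case: s(0) = 0, and -2·4^0 + 2 = -2 + 2 = 0.
Assume s(r) = -2·4^r + 2 for some r ≥ 0.
Then s(r+1) = 4s(r) − 6 = 4·(-2·4^r + 2) − 6 = -8·4^r + 8 − 6 = -2·4^{r+1} + 2.
This completes the inductive step, so s(n) = -2·4^n + 2 for all n ≥ 0.

s(n) = -2·4^n + 2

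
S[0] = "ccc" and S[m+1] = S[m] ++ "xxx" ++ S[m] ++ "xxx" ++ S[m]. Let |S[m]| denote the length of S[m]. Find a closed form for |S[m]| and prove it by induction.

Claim: |S[m]| = 6·3^m − 3.

Base case: |S[0]| = 3, and 6·3^0 − 3 = 3.
Assume |S[k]| = 6·3^k − 3.
Then |S[k+1]| = 3|S[k]| + 6 = 3(6·3^k − 3) + 6 = 6·3^{k+1} − 9 + 6 = 6·3^{k+1} − 3.
This completes the inductive step, so |S[m]| = 6·3^m − 3 for all m ≥ 0.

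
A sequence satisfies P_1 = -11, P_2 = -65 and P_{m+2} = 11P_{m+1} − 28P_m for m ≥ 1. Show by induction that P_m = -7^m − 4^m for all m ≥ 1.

Base cases: P_1 = -11 and -7^1 − 4^1 = -11; P_2 = -65 and -7^2 − 4^2 = -65.
Assume P_j = -7^j − 4^j for all 1 ≤ j ≤ k, where k ≥ 2.
Then P_{k+1} = 11P_k − 28P_{k−1} = 11·(-7^k − 4^k) − 28·(-7^{k−1} − 4^{k−1}) = -(11·7 − 28)7^{k−1} − (11·4 − 28)4^{k−1} = -49·7^{k−1} − 16·4^{k−1} = -7^{k+1} − 4^{k+1}.
This completes the inductive step, so P_m = -7^m − 4^m for all m ≥ 1.

P_m = -7^m − 4^m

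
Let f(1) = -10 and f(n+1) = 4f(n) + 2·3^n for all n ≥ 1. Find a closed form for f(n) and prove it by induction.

Claim: f(n) = -4^n − 2·3^n.

Base case: f(1) = -10, and -4^1 − 2·3^1 = -4 − 6 = -10.
Assume f(j) = -4^j − 2·3^j for some j ≥ 1.
Then f(j+1) = 4f(j) + 2·3^j = 4·(-4^j − 2·3^j) + 2·3^j = -4^{j+1} − 8·3^j + 2·3^j = -4^{j+1} − 6·3^j = -4^{j+1} − 2·3^{j+1}.
This completes the inductive step, so f(n) = -4^n − 2·3^n for all n ≥ 1.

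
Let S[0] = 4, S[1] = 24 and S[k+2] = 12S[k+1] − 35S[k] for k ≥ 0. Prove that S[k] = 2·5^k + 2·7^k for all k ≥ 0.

Base cases: S[0] = 4 and 2·5^0 + 2·7^0 = 4; S[1] = 24 and 2·5^1 + 2·7^1 = 24.
Assume S[j] = 2·5^j + 2·7^j for all 0 ≤ j ≤ r, where r ≥ 1.
Then S[r+1] = 12S[r] − 35S[r−1] = 12·(2·5^r + 2·7^r) − 35·(2·5^{r−1} + 2·7^{r−1}) = 2·(12·5 − 35)5^{r−1} + 2·(12·7 − 35)7^{r−1} = 50·5^{r−1} + 98·7^{r−1} = 2·5^{r+1} + 2·7^{r+1}.
By strong induction, S[k] = 2·5^k + 2·7^k for all k ≥ 0.

S[k] = 2·5^k + 2·7^k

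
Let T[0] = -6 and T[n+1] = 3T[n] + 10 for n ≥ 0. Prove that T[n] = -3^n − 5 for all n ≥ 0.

Base case: T[0] = -6, and -3^0 − 5 = -1 − 5 = -6.
Assume T[k] = -3^k − 5 for some k ≥ 0.
Then T[k+1] = 3T[k] + 10 = 3·(-3^k − 5) + 10 = -3^{k+1} − 15 + 10 = -3^{k+1} − 5.
By induction, T[n] = -3^n − 5 for all n ≥ 0.

T[n] = -3^n − 5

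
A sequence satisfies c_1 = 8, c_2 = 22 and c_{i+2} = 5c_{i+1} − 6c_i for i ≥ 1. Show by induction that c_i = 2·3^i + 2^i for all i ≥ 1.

Base cases: c_1 = 8 and 2·3^1 + 2^1 = 8; c_2 = 22 and 2·3^2 + 2^2 = 22.
Assume c_t = 2·3^t + 2^t for all 1 ≤ t ≤ j, where j ≥ 2.
Then c_{j+1} = 5c_j − 6c_{j−1} = 5·(2·3^j + 2^j) − 6·(2·3^{j−1} + 2^{j−1}) = 2·(5·3 − 6)3^{j−1} + (5·2 − 6)2^{j−1} = 18·3^{j−1} + 4·2^{j−1} = 2·3^{j+1} + 2^{j+1}.
By strong induction, c_i = 2·3^i + 2^i for all i ≥ 1.

c_i = 2·3^i + 2^i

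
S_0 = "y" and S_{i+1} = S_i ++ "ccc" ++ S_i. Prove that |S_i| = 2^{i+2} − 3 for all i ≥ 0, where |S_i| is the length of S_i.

Base case: |S_0| = 1, and 2^{0+2} − 3 = 1.
Assume |S_j| = 2^{j+2} − 3.
Then |S_{j+1}| = |S_j| + 3 + |S_j| = 2|S_j| + 3 = 2(2^{j+2} − 3) + 3 = 2^{j+3} − 6 + 3 = 2^{j+3} − 3.
So the formula holds for j+1, and by induction |S_i| = 2^{i+2} − 3 for all i ≥ 0.

|S_i| = 2^{i+2} − 3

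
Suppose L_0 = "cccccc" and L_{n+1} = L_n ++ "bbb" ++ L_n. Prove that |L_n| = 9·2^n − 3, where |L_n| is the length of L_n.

Base case: |L_0| = 6, and 9·2^0 − 3 = 6.
Assume |L_j| = 9·2^j − 3.
Then |L_{j+1}| = |L_j| + 3 + |L_j| = 2|L_j| + 3 = 2(9·2^j − 3) + 3 = 9·2^{j+1} − 6 + 3 = 9·2^{j+1} − 3.
So the formula holds for j+1, and by induction |L_n| = 9·2^n − 3 for all n ≥ 0.

|L_n| = 9·2^n − 3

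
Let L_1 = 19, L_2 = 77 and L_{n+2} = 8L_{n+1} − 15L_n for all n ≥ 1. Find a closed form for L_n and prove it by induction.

Claim: L_n = 3·3^n + 2·5^n.

Base cases: L_1 = 19 and 3·3^1 + 2·5^1 = 19; L_2 = 77 and 3·3^2 + 2·5^2 = 77.
Assume L_j = 3·3^j + 2·5^j for all 1 ≤ j ≤ r, where r ≥ 2.
Then L_{r+1} = 8L_r − 15L_{r−1} = 8·(3·3^r + 2·5^r) − 15·(3·3^{r−1} + 2·5^{r−1}) = 3·(8·3 − 15)3^{r−1} + 2·(8·5 − 15)5^{r−1} = 27·3^{r−1} + 50·5^{r−1} = 3·3^{r+1} + 2·5^{r+1}.
This completes the inductive step, so L_n = 3·3^n + 2·5^n for all n ≥ 1.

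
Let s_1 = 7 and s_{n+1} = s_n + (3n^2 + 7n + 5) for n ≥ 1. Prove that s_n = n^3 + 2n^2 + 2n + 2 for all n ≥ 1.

Base case: s_1 = 7, and 1^3 + 2·1^2 + 2·1 + 2 = 7.
Assume s_m = m^3 + 2m^2 + 2m + 2.
Then s_{m+1} = s_m + (3m^2 + 7m + 5) = (m^3 + 2m^2 + 2m + 2) + (3m^2 + 7m + 5) = m^3 + 5m^2 + 9m + 7,
and (m+1)^3 + 2·(m+1)^2 + 2·(m+1) + 2 = m^3 + 5m^2 + 9m + 7.
By induction, s_n = n^3 + 2n^2 + 2n + 2 for all n ≥ 1.

s_n = n^3 + 2n^2 + 2n + 2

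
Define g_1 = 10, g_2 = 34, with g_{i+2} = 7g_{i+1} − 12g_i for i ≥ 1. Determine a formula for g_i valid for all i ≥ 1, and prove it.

Claim: g_i = 2·3^i + 4^i.

Base cases: g_1 = 10 and 2·3^1 + 4^1 = 10; g_2 = 34 and 2·3^2 + 4^2 = 34.
Assume g_j = 2·3^j + 4^j for all 1 ≤ j ≤ k, where k ≥ 2.
Then g_{k+1} = 7g_k − 12g_{k−1} = 7·(2·3^k + 4^k) − 12·(2·3^{k−1} + 4^{k−1}) = 2·(7·3 − 12)3^{k−1} + (7·4 − 12)4^{k−1} = 18·3^{k−1} + 16·4^{k−1} = 2·3^{k+1} + 4^{k+1}.
By strong induction, g_i = 2·3^i + 4^i for all i ≥ 1.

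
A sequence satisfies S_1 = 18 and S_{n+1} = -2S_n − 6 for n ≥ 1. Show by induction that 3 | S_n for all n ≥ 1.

Base case: S_1 = 18 = 3·6, so 3 | S_1.
Assume 3 | S_k, so S_k = 3t for some integer t.
Then S_{k+1} = -2S_k − 6 = -2·(3t) − 6 = 3(-2t − 2), so 3 | S_{k+1}.
So the property holds for k+1, and by induction 3 | S_n for all n ≥ 1.

3 | S_n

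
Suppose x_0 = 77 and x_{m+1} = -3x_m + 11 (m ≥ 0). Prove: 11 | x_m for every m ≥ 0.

Base case: x_0 = 77 = 11·7, so 11 | x_0.
Assume 11 | x_r, so x_r = 11t for some integer t.
Then x_{r+1} = -3x_r + 11 = -3·(11t) + 11 = 11(-3t + 1), so 11 | x_{r+1}.
By induction, 11 | x_m for all m ≥ 0.

11 | x_m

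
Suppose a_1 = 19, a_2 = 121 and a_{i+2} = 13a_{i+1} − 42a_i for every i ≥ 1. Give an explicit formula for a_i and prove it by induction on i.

Claim: a_i = 7^i + 2·6^i.

Base cases: a_1 = 19 and 7^1 + 2·6^1 = 19; a_2 = 121 and 7^2 + 2·6^2 = 121.
Assume a_t = 7^t + 2·6^t for all 1 ≤ t ≤ j, where j ≥ 2.
Then a_{j+1} = 13a_j − 42a_{j−1} = 13·(7^j + 2·6^j) − 42·(7^{j−1} + 2·6^{j−1}) = (13·7 − 42)7^{j−1} + 2·(13·6 − 42)6^{j−1} = 49·7^{j−1} + 72·6^{j−1} = 7^{j+1} + 2·6^{j+1}.
So the formula holds for j+1, and by strong induction a_i = 7^i + 2·6^i for all i ≥ 1.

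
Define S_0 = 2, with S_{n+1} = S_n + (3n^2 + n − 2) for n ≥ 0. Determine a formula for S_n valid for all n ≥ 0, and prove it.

Claim: S_n = n^3 − n^2 − 2n + 2.

Base case: S_0 = 2, and 0^3 − 0^2 − 2·0 + 2 = 2.
Assume S_k = k^3 − k^2 − 2k + 2.
Then S_{k+1} = S_k + (3k^2 + k − 2) = (k^3 − k^2 − 2k + 2) + (3k^2 + k − 2) = k^3 + 2k^2 − k,
and (k+1)^3 − (k+1)^2 − 2·(k+1) + 2 = k^3 + 2k^2 − k.
By induction, S_n = n^3 − n^2 − 2n + 2 for all n ≥ 0.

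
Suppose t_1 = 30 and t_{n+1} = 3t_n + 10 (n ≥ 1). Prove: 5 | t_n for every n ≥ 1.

Base case: t_1 = 30 = 5·6, so 5 | t_1.
Assume 5 | t_k, so t_k = 5s for some integer s.
Then t_{k+1} = 3t_k + 10 = 3·(5s) + 10 = 5(3s + 2), so 5 | t_{k+1}.
So the property holds for k+1, and by induction 5 | t_n for all n ≥ 1.

5 | t_n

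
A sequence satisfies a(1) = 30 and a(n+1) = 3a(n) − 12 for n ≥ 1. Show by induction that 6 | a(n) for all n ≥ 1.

Base case: a(1) = 30 = 6·5, so 6 | a(1).
Assume 6 | a(m), so a(m) = 6t for some integer t.
Then a(m+1) = 3a(m) − 12 = 3·(6t) − 12 = 6(3t − 2), so 6 | a(m+1).
Hence 6 | a(n) for every n ≥ 1, by induction.

6 | a(n)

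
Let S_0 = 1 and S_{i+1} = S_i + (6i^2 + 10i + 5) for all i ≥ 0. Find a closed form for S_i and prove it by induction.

Claim: S_i = 2i^3 + 2i^2 + i + 1.

Base case: S_0 = 1, and 2·0^3 + 2·0^2 + 0 + 1 = 1.
Assume S_m = 2m^3 + 2m^2 + m + 1.
Then S_{m+1} = S_m + (6m^2 + 10m + 5) = (2m^3 + 2m^2 + m + 1) + (6m^2 + 10m + 5) = 2m^3 + 8m^2 + 11m + 6,
and 2·(m+1)^3 + 2·(m+1)^2 + (m+1) + 1 = 2m^3 + 8m^2 + 11m + 6.
By induction, S_i = 2i^3 + 2i^2 + i + 1 for all i ≥ 0.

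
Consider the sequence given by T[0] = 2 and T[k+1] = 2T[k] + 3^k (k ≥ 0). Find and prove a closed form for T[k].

Claim: T[k] = 2^k + 3^k.

Base case: T[0] = 2, and 2^0 + 3^0 = 1 + 1 = 2.
Assume T[m] = 2^m + 3^m for some m ≥ 0.
Then T[m+1] = 2T[m] + 3^m = 2·(2^m + 3^m) + 3^m = 2^{m+1} + 2·3^m + 3^m = 2^{m+1} + 3·3^m = 2^{m+1} + 3^{m+1}.
So the formula holds for m+1, and by induction T[k] = 2^k + 3^k for all k ≥ 0.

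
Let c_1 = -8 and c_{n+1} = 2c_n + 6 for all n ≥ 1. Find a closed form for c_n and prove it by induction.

Claim: c_n = -2^n − 6.

Base case: c_1 = -8, and -2^1 − 6 = -2 − 6 = -8.
Assume c_j = -2^j − 6 for some j ≥ 1.
Then c_{j+1} = 2c_j + 6 = 2·(-2^j − 6) + 6 = -2^{j+1} − 12 + 6 = -2^{j+1} − 6.
Hence c_n = -2^n − 6 for every n ≥ 1, by induction.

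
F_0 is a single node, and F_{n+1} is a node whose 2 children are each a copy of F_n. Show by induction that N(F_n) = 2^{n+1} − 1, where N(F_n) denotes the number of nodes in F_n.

Base case: N(F_0) = 1, and 2^{0+1} − 1 = 1.
Assume N(F_j) = 2^{j+1} − 1.
Then N(F_{j+1}) = 1 + 2N(F_j) = 1 + 2(2^{j+1} − 1) = 2^{j+2} − 2 + 1 = 2^{j+2} − 1.
By induction, N(F_n) = 2^{n+1} − 1 for all n ≥ 0.

N(F_n) = 2^{n+1} − 1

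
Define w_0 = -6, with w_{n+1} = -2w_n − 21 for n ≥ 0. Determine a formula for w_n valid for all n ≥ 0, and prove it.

Claim: w_n = (-2)^n − 7.

Base case: w_0 = -6, and (-2)^0 − 7 = 1 − 7 = -6.
Assume w_j = (-2)^j − 7 for some j ≥ 0.
Then w_{j+1} = -2w_j − 21 = -2·((-2)^j − 7) − 21 = -2·(-2)^j + 14 − 21 = (-2)^{j+1} − 7.
By induction, w_n = (-2)^n − 7 for all n ≥ 0.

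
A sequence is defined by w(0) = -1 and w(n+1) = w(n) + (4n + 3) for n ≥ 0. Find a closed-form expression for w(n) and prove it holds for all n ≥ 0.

Claim: w(n) = 2n^2 + n − 1.

Base case: w(0) = -1, and 2·0^2 + 0 − 1 = -1.
Assume w(j) = 2j^2 + j − 1.
Then w(j+1) = w(j) + (4j + 3) = (2j^2 + j − 1) + (4j + 3) = 2j^2 + 5j + 2,
and 2·(j+1)^2 + (j+1) − 1 = 2j^2 + 5j + 2.
Hence w(n) = 2n^2 + n − 1 for every n ≥ 0, by induction.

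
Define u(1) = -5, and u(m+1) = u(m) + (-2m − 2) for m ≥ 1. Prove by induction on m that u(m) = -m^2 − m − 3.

Base case: u(1) = -5, and -1^2 − 1 − 3 = -5.
Assume u(k) = -k^2 − k − 3.
Then u(k+1) = u(k) + (-2k − 2) = (-k^2 − k − 3) + (-2k − 2) = -k^2 − 3k − 5,
and -(k+1)^2 − (k+1) − 3 = -k^2 − 3k − 5.
Hence u(m) = -m^2 − m − 3 for every m ≥ 1, by induction.

u(m) = -m^2 − m − 3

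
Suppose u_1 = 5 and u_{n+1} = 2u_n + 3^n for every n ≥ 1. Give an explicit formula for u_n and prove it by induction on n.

Claim: u_n = 2^n + 3^n.

Base case: u_1 = 5, and 2^1 + 3^1 = 2 + 3 = 5.
Assume u_k = 2^k + 3^k for some k ≥ 1.
Then u_{k+1} = 2u_k + 3^k = 2·(2^k + 3^k) + 3^k = 2^{k+1} + 2·3^k + 3^k = 2^{k+1} + 3·3^k = 2^{k+1} + 3^{k+1}.
So the formula holds for k+1, and by induction u_n = 2^n + 3^n for all n ≥ 1.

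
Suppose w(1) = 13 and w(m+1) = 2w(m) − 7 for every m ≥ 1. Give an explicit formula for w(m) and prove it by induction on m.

Claim: w(m) = 3·2^m + 7.

Base case: w(1) = 13, and 3·2^1 + 7 = 6 + 7 = 13.
Assume w(j) = 3·2^j + 7 for some j ≥ 1.
Then w(j+1) = 2w(j) − 7 = 2·(3·2^j + 7) − 7 = 6·2^j + 14 − 7 = 3·2^{j+1} + 7.
Hence w(m) = 3·2^m + 7 for every m ≥ 1, by induction.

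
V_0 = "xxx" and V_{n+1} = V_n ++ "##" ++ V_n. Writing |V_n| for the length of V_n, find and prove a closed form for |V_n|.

Claim: |V_n| = 5·2^n − 2.

Base case: |V_0| = 3, and 5·2^0 − 2 = 3.
Assume |V_r| = 5·2^r − 2.
Then |V_{r+1}| = |V_r| + 2 + |V_r| = 2|V_r| + 2 = 2(5·2^r − 2) + 2 = 5·2^{r+1} − 4 + 2 = 5·2^{r+1} − 2.
So the formula holds for r+1, and by induction |V_n| = 5·2^n − 2 for all n ≥ 0.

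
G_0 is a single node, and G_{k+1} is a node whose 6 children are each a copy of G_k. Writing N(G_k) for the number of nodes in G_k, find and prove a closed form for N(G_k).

Claim: N(G_k) = (6^{k+1} − 1)/5.

Base case: N(G_0) = 1, and (6^{0+1} − 1)/5 = 1.
Assume N(G_r) = (6^{r+1} − 1)/5.
Then N(G_{r+1}) = 1 + 6N(G_r) = 1 + 6·(6^{r+1} − 1)/5 = 1 + (6^{r+2} − 6)/5 = (5 + 6^{r+2} − 6)/5 = (6^{r+2} − 1)/5.
By induction, N(G_k) = (6^{k+1} − 1)/5 for all k ≥ 0.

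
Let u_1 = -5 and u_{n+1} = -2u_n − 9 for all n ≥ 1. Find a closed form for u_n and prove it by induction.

Claim: u_n = (-2)^n − 3.

Base case: u_1 = -5, and (-2)^1 − 3 = -2 − 3 = -5.
Assume u_k = (-2)^k − 3 for some k ≥ 1.
Then u_{k+1} = -2u_k − 9 = -2·((-2)^k − 3) − 9 = -2·(-2)^k + 6 − 9 = (-2)^{k+1} − 3.
This completes the inductive step, so u_n = (-2)^n − 3 for all n ≥ 1.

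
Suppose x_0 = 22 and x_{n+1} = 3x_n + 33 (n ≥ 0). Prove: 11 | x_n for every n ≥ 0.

Base case: x_0 = 22 = 11·2, so 11 | x_0.
Assume 11 | x_j, so x_j = 11t for some integer t.
Then x_{j+1} = 3x_j + 33 = 3·(11t) + 33 = 11(3t + 3), so 11 | x_{j+1}.
Hence 11 | x_n for every n ≥ 0, by induction.

11 | x_n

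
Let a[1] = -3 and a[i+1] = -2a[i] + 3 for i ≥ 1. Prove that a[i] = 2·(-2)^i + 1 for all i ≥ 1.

Base case: a[1] = -3, and 2·(-2)^1 + 1 = -4 + 1 = -3.
Assume a[m] = 2·(-2)^m + 1 for some m ≥ 1.
Then a[m+1] = -2a[m] + 3 = -2·(2·(-2)^m + 1) + 3 = -4·(-2)^m − 2 + 3 = 2·(-2)^{m+1} + 1.
So the formula holds for m+1, and by induction a[i] = 2·(-2)^i + 1 for all i ≥ 1.

a[i] = 2·(-2)^i + 1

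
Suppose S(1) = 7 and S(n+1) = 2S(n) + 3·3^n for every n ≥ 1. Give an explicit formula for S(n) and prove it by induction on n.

Claim: S(n) = -2^n + 3·3^n.

Base case: S(1) = 7, and -2^1 + 3·3^1 = -2 + 9 = 7.
Assume S(r) = -2^r + 3·3^r for some r ≥ 1.
Then S(r+1) = 2S(r) + 3·3^r = 2·(-2^r + 3·3^r) + 3·3^r = -2^{r+1} + 6·3^r + 3·3^r = -2^{r+1} + 9·3^r = -2^{r+1} + 3·3^{r+1}.
Hence S(n) = -2^n + 3·3^n for every n ≥ 1, by induction.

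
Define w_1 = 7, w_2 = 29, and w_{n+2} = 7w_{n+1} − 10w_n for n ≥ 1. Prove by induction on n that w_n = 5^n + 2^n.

Base cases: w_1 = 7 and 5^1 + 2^1 = 7; w_2 = 29 and 5^2 + 2^2 = 29.
Assume w_j = 5^j + 2^j for all 1 ≤ j ≤ m, where m ≥ 2.
Then w_{m+1} = 7w_m − 10w_{m−1} = 7·(5^m + 2^m) − 10·(5^{m−1} + 2^{m−1}) = (7·5 − 10)5^{m−1} + (7·2 − 10)2^{m−1} = 25·5^{m−1} + 4·2^{m−1} = 5^{m+1} + 2^{m+1}.
By strong induction, w_n = 5^n + 2^n for all n ≥ 1.

w_n = 5^n + 2^n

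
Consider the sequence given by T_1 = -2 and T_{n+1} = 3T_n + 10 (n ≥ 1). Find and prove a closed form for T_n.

Claim: T_n = 3^n − 5.

Base case: T_1 = -2, and 3^1 − 5 = 3 − 5 = -2.
Assume T_r = 3^r − 5 for some r ≥ 1.
Then T_{r+1} = 3T_r + 10 = 3·(3^r − 5) + 10 = 3^{r+1} − 15 + 10 = 3^{r+1} − 5.
By induction, T_n = 3^n − 5 for all n ≥ 1.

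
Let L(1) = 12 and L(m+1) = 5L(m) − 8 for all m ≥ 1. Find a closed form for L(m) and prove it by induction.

Claim: L(m) = 2·5^m + 2.

Base case: L(1) = 12, and 2·5^1 + 2 = 10 + 2 = 12.
Assume L(j) = 2·5^j + 2 for some j ≥ 1.
Then L(j+1) = 5L(j) − 8 = 5·(2·5^j + 2) − 8 = 10·5^j + 10 − 8 = 2·5^{j+1} + 2.
By induction, L(m) = 2·5^m + 2 for all m ≥ 1.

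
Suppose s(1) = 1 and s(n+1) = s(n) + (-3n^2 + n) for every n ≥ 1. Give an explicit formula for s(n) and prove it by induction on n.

Claim: s(n) = -n^3 + 2n^2 − n + 1.

Base case: s(1) = 1, and -1^3 + 2·1^2 − 1 + 1 = 1.
Assume s(k) = -k^3 + 2k^2 − k + 1.
Then s(k+1) = s(k) + (-3k^2 + k) = (-k^3 + 2k^2 − k + 1) + (-3k^2 + k) = -k^3 − k^2 + 1,
and -(k+1)^3 + 2·(k+1)^2 − (k+1) + 1 = -k^3 − k^2 + 1.
By induction, s(n) = -n^3 + 2n^2 − n + 1 for all n ≥ 1.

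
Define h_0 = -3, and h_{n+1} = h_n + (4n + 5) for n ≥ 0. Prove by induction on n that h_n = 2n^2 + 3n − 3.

Base case: h_0 = -3, and 2·0^2 + 3·0 − 3 = -3.
Assume h_j = 2j^2 + 3j − 3.
Then h_{j+1} = h_j + (4j + 5) = (2j^2 + 3j − 3) + (4j + 5) = 2j^2 + 7j + 2,
and 2·(j+1)^2 + 3·(j+1) − 3 = 2j^2 + 7j + 2.
By induction, h_n = 2n^2 + 3n − 3 for all n ≥ 0.

h_n = 2n^2 + 3n − 3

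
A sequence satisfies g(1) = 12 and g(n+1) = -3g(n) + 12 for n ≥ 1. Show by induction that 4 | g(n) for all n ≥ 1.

Base case: g(1) = 12 = 4·3, so 4 | g(1).
Assume 4 | g(m), so g(m) = 4t for some integer t.
Then g(m+1) = -3g(m) + 12 = -3·(4t) + 12 = 4(-3t + 3), so 4 | g(m+1).
By induction, 4 | g(n) for all n ≥ 1.

4 | g(n)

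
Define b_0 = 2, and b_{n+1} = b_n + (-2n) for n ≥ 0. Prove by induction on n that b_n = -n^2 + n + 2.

Base case: b_0 = 2, and -0^2 + 0 + 2 = 2.
Assume b_k = -k^2 + k + 2.
Then b_{k+1} = b_k + (-2k) = (-k^2 + k + 2) + (-2k) = -k^2 − k + 2,
and -(k+1)^2 + (k+1) + 2 = -k^2 − k + 2.
This completes the inductive step, so b_n = -n^2 + n + 2 for all n ≥ 0.

b_n = -n^2 + n + 2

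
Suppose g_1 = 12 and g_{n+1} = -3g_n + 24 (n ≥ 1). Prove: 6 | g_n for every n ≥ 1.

Base case: g_1 = 12 = 6·2, so 6 | g_1.
Assume 6 | g_k, so g_k = 6t for some integer t.
Then g_{k+1} = -3g_k + 24 = -3·(6t) + 24 = 6(-3t + 4), so 6 | g_{k+1}.
This completes the inductive step, so 6 | g_n for all n ≥ 1.

6 | g_n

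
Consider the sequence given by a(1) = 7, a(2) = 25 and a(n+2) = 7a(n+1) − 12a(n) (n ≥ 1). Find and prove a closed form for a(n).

Claim: a(n) = 3^n + 4^n.

Base cases: a(1) = 7 and 3^1 + 4^1 = 7; a(2) = 25 and 3^2 + 4^2 = 25.
Assume a(i) = 3^i + 4^i for all 1 ≤ i ≤ j, where j ≥ 2.
Then a(j+1) = 7a(j) − 12a(j−1) = 7·(3^j + 4^j) − 12·(3^{j−1} + 4^{j−1}) = (7·3 − 12)3^{j−1} + (7·4 − 12)4^{j−1} = 9·3^{j−1} + 16·4^{j−1} = 3^{j+1} + 4^{j+1}.
By strong induction, a(n) = 3^n + 4^n for all n ≥ 1.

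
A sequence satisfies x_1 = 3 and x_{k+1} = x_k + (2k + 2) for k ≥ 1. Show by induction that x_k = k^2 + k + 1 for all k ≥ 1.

Base case: x_1 = 3, and 1^2 + 1 + 1 = 3.
Assume x_m = m^2 + m + 1.
Then x_{m+1} = x_m + (2m + 2) = (m^2 + m + 1) + (2m + 2) = m^2 + 3m + 3,
and (m+1)^2 + (m+1) + 1 = m^2 + 3m + 3.
Hence x_k = k^2 + k + 1 for every k ≥ 1, by induction.

x_k = k^2 + k + 1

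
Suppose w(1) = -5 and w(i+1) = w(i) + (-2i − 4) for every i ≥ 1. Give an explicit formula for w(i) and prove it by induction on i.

Claim: w(i) = -i^2 − 3i − 1.

Base case: w(1) = -5, and -1^2 − 3·1 − 1 = -5.
Assume w(j) = -j^2 − 3j − 1.
Then w(j+1) = w(j) + (-2j − 4) = (-j^2 − 3j − 1) + (-2j − 4) = -j^2 − 5j − 5,
and -(j+1)^2 − 3·(j+1) − 1 = -j^2 − 5j − 5.
This completes the inductive step, so w(i) = -i^2 − 3i − 1 for all i ≥ 1.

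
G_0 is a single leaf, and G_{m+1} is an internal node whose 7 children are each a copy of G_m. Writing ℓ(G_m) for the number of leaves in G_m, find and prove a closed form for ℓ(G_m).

Claim: ℓ(G_m) = 7^m.

Base case: ℓ(G_0) = 1, and 7^0 = 1.
Assume ℓ(G_j) = 7^j.
Then ℓ(G_{j+1}) = 7·ℓ(G_j) = 7·7^j = 7^{j+1}.
Hence ℓ(G_m) = 7^m for every m ≥ 0, by induction.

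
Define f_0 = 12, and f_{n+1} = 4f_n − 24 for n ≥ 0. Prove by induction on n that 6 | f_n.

Base case: f_0 = 12 = 6·2, so 6 | f_0.
Assume 6 | f_j, so f_j = 6t for some integer t.
Then f_{j+1} = 4f_j − 24 = 4·(6t) − 24 = 6(4t − 4), so 6 | f_{j+1}.
By induction, 6 | f_n for all n ≥ 0.

6 | f_n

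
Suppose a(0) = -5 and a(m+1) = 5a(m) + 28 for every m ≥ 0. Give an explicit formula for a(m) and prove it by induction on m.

Claim: a(m) = 2·5^m − 7.

Base case: a(0) = -5, and 2·5^0 − 7 = 2 − 7 = -5.
Assume a(k) = 2·5^k − 7 for some k ≥ 0.
Then a(k+1) = 5a(k) + 28 = 5·(2·5^k − 7) + 28 = 10·5^k − 35 + 28 = 2·5^{k+1} − 7.
This completes the inductive step, so a(m) = 2·5^m − 7 for all m ≥ 0.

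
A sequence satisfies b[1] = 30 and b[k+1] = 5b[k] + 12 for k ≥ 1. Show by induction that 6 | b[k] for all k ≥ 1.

Base case: b[1] = 30 = 6·5, so 6 | b[1].
Assume 6 | b[r], so b[r] = 6t for some integer t.
Then b[r+1] = 5b[r] + 12 = 5·(6t) + 12 = 6(5t + 2), so 6 | b[r+1].
Hence 6 | b[k] for every k ≥ 1, by induction.

6 | b[k]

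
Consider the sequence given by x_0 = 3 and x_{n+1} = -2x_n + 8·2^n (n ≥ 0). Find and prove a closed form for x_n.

Claim: x_n = (-2)^n + 2·2^n.

Base case: x_0 = 3, and (-2)^0 + 2·2^0 = 1 + 2 = 3.
Assume x_j = (-2)^j + 2·2^j for some j ≥ 0.
Then x_{j+1} = -2x_j + 8·2^j = -2·((-2)^j + 2·2^j) + 8·2^j = (-2)^{j+1} − 4·2^j + 8·2^j = (-2)^{j+1} + 4·2^j = (-2)^{j+1} + 2·2^{j+1}.
By induction, x_n = (-2)^n + 2·2^n for all n ≥ 0.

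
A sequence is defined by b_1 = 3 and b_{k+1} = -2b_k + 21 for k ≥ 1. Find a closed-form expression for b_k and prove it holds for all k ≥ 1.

Claim: b_k = 2·(-2)^k + 7.

Base case: b_1 = 3, and 2·(-2)^1 + 7 = -4 + 7 = 3.
Assume b_j = 2·(-2)^j + 7 for some j ≥ 1.
Then b_{j+1} = -2b_j + 21 = -2·(2·(-2)^j + 7) + 21 = -4·(-2)^j − 14 + 21 = 2·(-2)^{j+1} + 7.
Hence b_k = 2·(-2)^k + 7 for every k ≥ 1, by induction.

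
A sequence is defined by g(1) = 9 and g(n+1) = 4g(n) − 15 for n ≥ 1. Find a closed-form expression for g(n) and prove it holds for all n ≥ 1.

Claim: g(n) = 4^n + 5.

Base case: g(1) = 9, and 4^1 + 5 = 4 + 5 = 9.
Assume g(j) = 4^j + 5 for some j ≥ 1.
Then g(j+1) = 4g(j) − 15 = 4·(4^j + 5) − 15 = 4^{j+1} + 20 − 15 = 4^{j+1} + 5.
This completes the inductive step, so g(n) = 4^n + 5 for all n ≥ 1.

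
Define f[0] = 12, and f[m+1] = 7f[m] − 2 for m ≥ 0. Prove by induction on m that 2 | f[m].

Base case: f[0] = 12 = 2·6, so 2 | f[0].
Assume 2 | f[k], so f[k] = 2t for some integer t.
Then f[k+1] = 7f[k] − 2 = 7·(2t) − 2 = 2(7t − 1), so 2 | f[k+1].
So the property holds for k+1, and by induction 2 | f[m] for all m ≥ 0.

2 | f[m]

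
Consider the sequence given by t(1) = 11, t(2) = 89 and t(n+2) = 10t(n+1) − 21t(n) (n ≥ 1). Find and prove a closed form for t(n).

Claim: t(n) = -3^n + 2·7^n.

Base cases: t(1) = 11 and -3^1 + 2·7^1 = 11; t(2) = 89 and -3^2 + 2·7^2 = 89.
Assume t(j) = -3^j + 2·7^j for all 1 ≤ j ≤ m, where m ≥ 2.
Then t(m+1) = 10t(m) − 21t(m−1) = 10·(-3^m + 2·7^m) − 21·(-3^{m−1} + 2·7^{m−1}) = -(10·3 − 21)3^{m−1} + 2·(10·7 − 21)7^{m−1} = -9·3^{m−1} + 98·7^{m−1} = -3^{m+1} + 2·7^{m+1}.
So the formula holds for m+1, and by strong induction t(n) = -3^n + 2·7^n for all n ≥ 1.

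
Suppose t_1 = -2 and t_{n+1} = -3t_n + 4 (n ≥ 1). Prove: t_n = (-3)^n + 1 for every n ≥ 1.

Base case: t_1 = -2, and (-3)^1 + 1 = -3 + 1 = -2.
Assume t_m = (-3)^m + 1 for some m ≥ 1.
Then t_{m+1} = -3t_m + 4 = -3·((-3)^m + 1) + 4 = -3·(-3)^m − 3 + 4 = (-3)^{m+1} + 1.
So the formula holds for m+1, and by induction t_n = (-3)^n + 1 for all n ≥ 1.

t_n = (-3)^n + 1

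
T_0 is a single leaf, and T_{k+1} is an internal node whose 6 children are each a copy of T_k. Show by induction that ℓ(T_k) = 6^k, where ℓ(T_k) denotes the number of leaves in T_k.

Base case: ℓ(T_0) = 1, and 6^0 = 1.
Assume ℓ(T_j) = 6^j.
Then ℓ(T_{j+1}) = 6·ℓ(T_j) = 6·6^j = 6^{j+1}.
This completes the inductive step, so ℓ(T_k) = 6^k for all k ≥ 0.

ℓ(T_k) = 6^k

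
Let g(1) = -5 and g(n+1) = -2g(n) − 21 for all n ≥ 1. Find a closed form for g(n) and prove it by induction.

Claim: g(n) = -(-2)^n − 7.

Base case: g(1) = -5, and -(-2)^1 − 7 = 2 − 7 = -5.
Assume g(m) = -(-2)^m − 7 for some m ≥ 1.
Then g(m+1) = -2g(m) − 21 = -2·(-(-2)^m − 7) − 21 = 2·(-2)^m + 14 − 21 = -(-2)^{m+1} − 7.
This completes the inductive step, so g(n) = -(-2)^n − 7 for all n ≥ 1.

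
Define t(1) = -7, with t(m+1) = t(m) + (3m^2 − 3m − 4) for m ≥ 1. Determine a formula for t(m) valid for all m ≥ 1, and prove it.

Claim: t(m) = m^3 − 3m^2 − 2m − 3.

Base case: t(1) = -7, and 1^3 − 3·1^2 − 2·1 − 3 = -7.
Assume t(j) = j^3 − 3j^2 − 2j − 3.
Then t(j+1) = t(j) + (3j^2 − 3j − 4) = (j^3 − 3j^2 − 2j − 3) + (3j^2 − 3j − 4) = j^3 − 5j − 7,
and (j+1)^3 − 3·(j+1)^2 − 2·(j+1) − 3 = j^3 − 5j − 7.
Hence t(m) = m^3 − 3m^2 − 2m − 3 for every m ≥ 1, by induction.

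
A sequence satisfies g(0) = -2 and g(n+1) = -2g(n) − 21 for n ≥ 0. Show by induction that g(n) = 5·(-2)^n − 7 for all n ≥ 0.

Base case: g(0) = -2, and 5·(-2)^0 − 7 = 5 − 7 = -2.
Assume g(j) = 5·(-2)^j − 7 for some j ≥ 0.
Then g(j+1) = -2g(j) − 21 = -2·(5·(-2)^j − 7) − 21 = -10·(-2)^j + 14 − 21 = 5·(-2)^{j+1} − 7.
Hence g(n) = 5·(-2)^n − 7 for every n ≥ 0, by induction.

g(n) = 5·(-2)^n − 7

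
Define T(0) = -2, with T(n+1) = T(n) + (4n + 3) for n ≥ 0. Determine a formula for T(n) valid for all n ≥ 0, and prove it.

Claim: T(n) = 2n^2 + n − 2.

Base case: T(0) = -2, and 2·0^2 + 0 − 2 = -2.
Assume T(j) = 2j^2 + j − 2.
Then T(j+1) = T(j) + (4j + 3) = (2j^2 + j − 2) + (4j + 3) = 2j^2 + 5j + 1,
and 2·(j+1)^2 + (j+1) − 2 = 2j^2 + 5j + 1.
By induction, T(n) = 2n^2 + n − 2 for all n ≥ 0.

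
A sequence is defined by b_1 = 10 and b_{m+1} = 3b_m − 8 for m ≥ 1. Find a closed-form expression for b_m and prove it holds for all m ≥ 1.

Claim: b_m = 2·3^m + 4.

Base case: b_1 = 10, and 2·3^1 + 4 = 6 + 4 = 10.
Assume b_j = 2·3^j + 4 for some j ≥ 1.
Then b_{j+1} = 3b_j − 8 = 3·(2·3^j + 4) − 8 = 6·3^j + 12 − 8 = 2·3^{j+1} + 4.
Hence b_m = 2·3^m + 4 for every m ≥ 1, by induction.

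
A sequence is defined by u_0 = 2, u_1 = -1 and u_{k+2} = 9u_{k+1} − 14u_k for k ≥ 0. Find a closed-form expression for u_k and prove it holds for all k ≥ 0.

Claim: u_k = 3·2^k − 7^k.

Base cases: u_0 = 2 and 3·2^0 − 7^0 = 2; u_1 = -1 and 3·2^1 − 7^1 = -1.
Assume u_j = 3·2^j − 7^j for all 0 ≤ j ≤ r, where r ≥ 1.
Then u_{r+1} = 9u_r − 14u_{r−1} = 9·(3·2^r − 7^r) − 14·(3·2^{r−1} − 7^{r−1}) = 3·(9·2 − 14)2^{r−1} − (9·7 − 14)7^{r−1} = 12·2^{r−1} − 49·7^{r−1} = 3·2^{r+1} − 7^{r+1}.
So the formula holds for r+1, and by strong induction u_k = 3·2^k − 7^k for all k ≥ 0.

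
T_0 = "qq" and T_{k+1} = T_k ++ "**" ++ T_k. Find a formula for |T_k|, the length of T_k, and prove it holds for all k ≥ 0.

Claim: |T_k| = 2^{k+2} − 2.

Base case: |T_0| = 2, and 2^{0+2} − 2 = 2.
Assume |T_j| = 2^{j+2} − 2.
Then |T_{j+1}| = |T_j| + 2 + |T_j| = 2|T_j| + 2 = 2(2^{j+2} − 2) + 2 = 2^{j+3} − 4 + 2 = 2^{j+3} − 2.
Hence |T_k| = 2^{k+2} − 2 for every k ≥ 0, by induction.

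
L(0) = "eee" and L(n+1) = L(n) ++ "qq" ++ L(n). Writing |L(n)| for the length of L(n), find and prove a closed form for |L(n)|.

Claim: |L(n)| = 5·2^n − 2.

Base case: |L(0)| = 3, and 5·2^0 − 2 = 3.
Assume |L(m)| = 5·2^m − 2.
Then |L(m+1)| = |L(m)| + 2 + |L(m)| = 2|L(m)| + 2 = 2(5·2^m − 2) + 2 = 5·2^{m+1} − 4 + 2 = 5·2^{m+1} − 2.
This completes the inductive step, so |L(n)| = 5·2^n − 2 for all n ≥ 0.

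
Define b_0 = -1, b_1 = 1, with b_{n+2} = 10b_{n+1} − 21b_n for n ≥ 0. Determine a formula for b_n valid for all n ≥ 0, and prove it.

Claim: b_n = 7^n − 2·3^n.

Base cases: b_0 = -1 and 7^0 − 2·3^0 = -1; b_1 = 1 and 7^1 − 2·3^1 = 1.
Assume b_j = 7^j − 2·3^j for all 0 ≤ j ≤ k, where k ≥ 1.
Then b_{k+1} = 10b_k − 21b_{k−1} = 10·(7^k − 2·3^k) − 21·(7^{k−1} − 2·3^{k−1}) = (10·7 − 21)7^{k−1} − 2·(10·3 − 21)3^{k−1} = 49·7^{k−1} − 18·3^{k−1} = 7^{k+1} − 2·3^{k+1}.
Hence b_n = 7^n − 2·3^n for every n ≥ 0, by strong induction.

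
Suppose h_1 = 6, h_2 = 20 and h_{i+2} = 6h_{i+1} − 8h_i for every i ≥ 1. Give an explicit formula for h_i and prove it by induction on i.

Claim: h_i = 2^i + 4^i.

Base cases: h_1 = 6 and 2^1 + 4^1 = 6; h_2 = 20 and 2^2 + 4^2 = 20.
Assume h_j = 2^j + 4^j for all 1 ≤ j ≤ r, where r ≥ 2.
Then h_{r+1} = 6h_r − 8h_{r−1} = 6·(2^r + 4^r) − 8·(2^{r−1} + 4^{r−1}) = (6·2 − 8)2^{r−1} + (6·4 − 8)4^{r−1} = 4·2^{r−1} + 16·4^{r−1} = 2^{r+1} + 4^{r+1}.
So the formula holds for r+1, and by strong induction h_i = 2^i + 4^i for all i ≥ 1.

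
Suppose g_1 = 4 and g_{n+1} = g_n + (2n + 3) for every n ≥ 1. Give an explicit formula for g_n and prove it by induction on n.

Claim: g_n = n^2 + 2n + 1.

Base case: g_1 = 4, and 1^2 + 2·1 + 1 = 4.
Assume g_j = j^2 + 2j + 1.
Then g_{j+1} = g_j + (2j + 3) = (j^2 + 2j + 1) + (2j + 3) = j^2 + 4j + 4,
and (j+1)^2 + 2·(j+1) + 1 = j^2 + 4j + 4.
This completes the inductive step, so g_n = n^2 + 2n + 1 for all n ≥ 1.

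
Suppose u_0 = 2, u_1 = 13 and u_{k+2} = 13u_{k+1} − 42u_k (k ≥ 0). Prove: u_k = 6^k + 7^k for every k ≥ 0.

Base cases: u_0 = 2 and 6^0 + 7^0 = 2; u_1 = 13 and 6^1 + 7^1 = 13.
Assume u_j = 6^j + 7^j for all 0 ≤ j ≤ m, where m ≥ 1.
Then u_{m+1} = 13u_m − 42u_{m−1} = 13·(6^m + 7^m) − 42·(6^{m−1} + 7^{m−1}) = (13·6 − 42)6^{m−1} + (13·7 − 42)7^{m−1} = 36·6^{m−1} + 49·7^{m−1} = 6^{m+1} + 7^{m+1}.
So the formula holds for m+1, and by strong induction u_k = 6^k + 7^k for all k ≥ 0.

u_k = 6^k + 7^k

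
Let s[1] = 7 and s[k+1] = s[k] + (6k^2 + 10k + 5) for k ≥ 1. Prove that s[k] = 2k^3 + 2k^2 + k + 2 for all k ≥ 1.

Base case: s[1] = 7, and 2·1^3 + 2·1^2 + 1 + 2 = 7.
Assume s[m] = 2m^3 + 2m^2 + m + 2.
Then s[m+1] = s[m] + (6m^2 + 10m + 5) = (2m^3 + 2m^2 + m + 2) + (6m^2 + 10m + 5) = 2m^3 + 8m^2 + 11m + 7,
and 2·(m+1)^3 + 2·(m+1)^2 + (m+1) + 2 = 2m^3 + 8m^2 + 11m + 7.
Hence s[k] = 2k^3 + 2k^2 + k + 2 for every k ≥ 1, by induction.

s[k] = 2k^3 + 2k^2 + k + 2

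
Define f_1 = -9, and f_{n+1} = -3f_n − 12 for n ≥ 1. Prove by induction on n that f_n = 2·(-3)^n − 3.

Base case: f_1 = -9, and 2·(-3)^1 − 3 = -6 − 3 = -9.
Assume f_j = 2·(-3)^j − 3 for some j ≥ 1.
Then f_{j+1} = -3f_j − 12 = -3·(2·(-3)^j − 3) − 12 = -6·(-3)^j + 9 − 12 = 2·(-3)^{j+1} − 3.
By induction, f_n = 2·(-3)^n − 3 for all n ≥ 1.

f_n = 2·(-3)^n − 3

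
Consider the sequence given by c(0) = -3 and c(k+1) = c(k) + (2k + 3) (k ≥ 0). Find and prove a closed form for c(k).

Claim: c(k) = k^2 + 2k − 3.

Base case: c(0) = -3, and 0^2 + 2·0 − 3 = -3.
Assume c(m) = m^2 + 2m − 3.
Then c(m+1) = c(m) + (2m + 3) = (m^2 + 2m − 3) + (2m + 3) = m^2 + 4m,
and (m+1)^2 + 2·(m+1) − 3 = m^2 + 4m.
Hence c(k) = k^2 + 2k − 3 for every k ≥ 0, by induction.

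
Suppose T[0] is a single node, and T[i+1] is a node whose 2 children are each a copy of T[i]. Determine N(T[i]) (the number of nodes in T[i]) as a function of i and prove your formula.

Claim: N(T[i]) = 2^{i+1} − 1.

Base case: N(T[0]) = 1, and 2^{0+1} − 1 = 1.
Assume N(T[r]) = 2^{r+1} − 1.
Then N(T[r+1]) = 1 + 2N(T[r]) = 1 + 2(2^{r+1} − 1) = 2^{r+2} − 2 + 1 = 2^{r+2} − 1.
By induction, N(T[i]) = 2^{i+1} − 1 for all i ≥ 0.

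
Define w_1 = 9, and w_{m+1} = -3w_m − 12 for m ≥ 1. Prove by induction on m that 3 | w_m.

Base case: w_1 = 9 = 3·3, so 3 | w_1.
Assume 3 | w_j, so w_j = 3t for some integer t.
Then w_{j+1} = -3w_j − 12 = -3·(3t) − 12 = 3(-3t − 4), so 3 | w_{j+1}.
By induction, 3 | w_m for all m ≥ 1.

3 | w_m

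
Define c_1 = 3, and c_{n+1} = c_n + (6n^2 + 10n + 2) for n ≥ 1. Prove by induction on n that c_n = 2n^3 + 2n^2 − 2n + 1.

Base case: c_1 = 3, and 2·1^3 + 2·1^2 − 2·1 + 1 = 3.
Assume c_r = 2r^3 + 2r^2 − 2r + 1.
Then c_{r+1} = c_r + (6r^2 + 10r + 2) = (2r^3 + 2r^2 − 2r + 1) + (6r^2 + 10r + 2) = 2r^3 + 8r^2 + 8r + 3,
and 2·(r+1)^3 + 2·(r+1)^2 − 2·(r+1) + 1 = 2r^3 + 8r^2 + 8r + 3.
By induction, c_n = 2n^3 + 2n^2 − 2n + 1 for all n ≥ 1.

c_n = 2n^3 + 2n^2 − 2n + 1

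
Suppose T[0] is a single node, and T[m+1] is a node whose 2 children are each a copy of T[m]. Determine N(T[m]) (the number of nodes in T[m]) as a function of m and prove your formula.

Claim: N(T[m]) = 2^{m+1} − 1.

Base case: N(T[0]) = 1, and 2^{0+1} − 1 = 1.
Assume N(T[k]) = 2^{k+1} − 1.
Then N(T[k+1]) = 1 + 2N(T[k]) = 1 + 2(2^{k+1} − 1) = 2^{k+2} − 2 + 1 = 2^{k+2} − 1.
So the formula holds for k+1, and by induction N(T[m]) = 2^{m+1} − 1 for all m ≥ 0.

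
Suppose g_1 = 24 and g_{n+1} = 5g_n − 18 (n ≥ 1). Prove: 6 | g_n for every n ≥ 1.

Base case: g_1 = 24 = 6·4, so 6 | g_1.
Assume 6 | g_r, so g_r = 6t for some integer t.
Then g_{r+1} = 5g_r − 18 = 5·(6t) − 18 = 6(5t − 3), so 6 | g_{r+1}.
So the property holds for r+1, and by induction 6 | g_n for all n ≥ 1.

6 | g_n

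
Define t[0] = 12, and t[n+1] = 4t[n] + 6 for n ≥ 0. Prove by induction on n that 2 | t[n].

Base case: t[0] = 12 = 2·6, so 2 | t[0].
Assume 2 | t[m], so t[m] = 2s for some integer s.
Then t[m+1] = 4t[m] + 6 = 4·(2s) + 6 = 2(4s + 3), so 2 | t[m+1].
So the property holds for m+1, and by induction 2 | t[n] for all n ≥ 0.

2 | t[n]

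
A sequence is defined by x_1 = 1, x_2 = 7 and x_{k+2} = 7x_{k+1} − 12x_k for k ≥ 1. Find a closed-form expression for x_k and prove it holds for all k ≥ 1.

Claim: x_k = -3^k + 4^k.

Base cases: x_1 = 1 and -3^1 + 4^1 = 1; x_2 = 7 and -3^2 + 4^2 = 7.
Assume x_j = -3^j + 4^j for all 1 ≤ j ≤ r, where r ≥ 2.
Then x_{r+1} = 7x_r − 12x_{r−1} = 7·(-3^r + 4^r) − 12·(-3^{r−1} + 4^{r−1}) = -(7·3 − 12)3^{r−1} + (7·4 − 12)4^{r−1} = -9·3^{r−1} + 16·4^{r−1} = -3^{r+1} + 4^{r+1}.
Hence x_k = -3^k + 4^k for every k ≥ 1, by strong induction.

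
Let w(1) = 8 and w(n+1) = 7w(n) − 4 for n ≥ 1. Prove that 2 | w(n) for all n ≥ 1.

Base case: w(1) = 8 = 2·4, so 2 | w(1).
Assume 2 | w(j), so w(j) = 2t for some integer t.
Then w(j+1) = 7w(j) − 4 = 7·(2t) − 4 = 2(7t − 2), so 2 | w(j+1).
By induction, 2 | w(n) for all n ≥ 1.

2 | w(n)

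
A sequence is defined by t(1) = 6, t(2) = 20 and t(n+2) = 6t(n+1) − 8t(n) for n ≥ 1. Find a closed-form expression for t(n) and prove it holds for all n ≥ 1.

Claim: t(n) = 4^n + 2^n.

Base cases: t(1) = 6 and 4^1 + 2^1 = 6; t(2) = 20 and 4^2 + 2^2 = 20.
Assume t(j) = 4^j + 2^j for all 1 ≤ j ≤ r, where r ≥ 2.
Then t(r+1) = 6t(r) − 8t(r−1) = 6·(4^r + 2^r) − 8·(4^{r−1} + 2^{r−1}) = (6·4 − 8)4^{r−1} + (6·2 − 8)2^{r−1} = 16·4^{r−1} + 4·2^{r−1} = 4^{r+1} + 2^{r+1}.
So the formula holds for r+1, and by strong induction t(n) = 4^n + 2^n for all n ≥ 1.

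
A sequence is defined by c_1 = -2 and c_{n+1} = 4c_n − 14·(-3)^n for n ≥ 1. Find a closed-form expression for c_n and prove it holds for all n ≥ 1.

Claim: c_n = 4^n + 2·(-3)^n.

Base case: c_1 = -2, and 4^1 + 2·(-3)^1 = 4 − 6 = -2.
Assume c_r = 4^r + 2·(-3)^r for some r ≥ 1.
Then c_{r+1} = 4c_r − 14·(-3)^r = 4·(4^r + 2·(-3)^r) − 14·(-3)^r = 4^{r+1} + 8·(-3)^r − 14·(-3)^r = 4^{r+1} − 6·(-3)^r = 4^{r+1} + 2·(-3)^{r+1}.
This completes the inductive step, so c_n = 4^n + 2·(-3)^n for all n ≥ 1.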